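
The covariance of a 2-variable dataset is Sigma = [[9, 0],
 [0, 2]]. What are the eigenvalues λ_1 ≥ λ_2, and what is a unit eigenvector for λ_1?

Step 1 — characteristic polynomial of 2×2 Sigma:
  det(Sigma - λI) = λ² - trace · λ + det = 0.
  trace = 9 + 2 = 11, det = 9·2 - (0)² = 18.
Step 2 — discriminant:
  Δ = trace² - 4·det = 121 - 72 = 49.
Step 3 — eigenvalues:
  λ = (trace ± √Δ)/2 = (11 ± 7)/2,
  λ_1 = 9,  λ_2 = 2.

Step 4 — unit eigenvector for λ_1: Sigma is diagonal, so its eigenvectors are the coordinate axes. λ_1 = 9 is the diagonal entry on the first coordinate axis, hence
  v_1 = (1, 0) (||v_1|| = 1).

λ_1 = 9,  λ_2 = 2;  v_1 ≈ (1, 0)


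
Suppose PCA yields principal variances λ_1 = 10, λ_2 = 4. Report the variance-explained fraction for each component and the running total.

Step 1 — total variance = trace(Sigma) = Σ λ_i = 10 + 4 = 14.

Step 2 — fraction explained by component i = λ_i / Σ λ:
  PC1: 10/14 = 0.7143
  PC2: 4/14 = 0.2857

Step 3 — cumulative fraction after k components = (λ_1 + ... + λ_k) / Σ λ:
  k = 1: 10/14 = 0.7143
  k = 2: (10 + 4)/14 = 14/14 = 1

Summary (fraction, with percent):

explained: PC1 0.7143 (71.43%), PC2 0.2857 (28.57%);  cumulative: 0.7143, 1


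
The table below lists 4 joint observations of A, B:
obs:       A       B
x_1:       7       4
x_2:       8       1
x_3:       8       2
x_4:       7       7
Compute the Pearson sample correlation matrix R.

Step 1 — column means:
  mean(A) = (7 + 8 + 8 + 7) / 4 = 30/4 = 7.5
  mean(B) = (4 + 1 + 2 + 7) / 4 = 14/4 = 3.5

Step 2 — sample variances and covariances s[i,j] = (1/(n-1)) · Σ_k (x_{k,i} - mean_i) · (x_{k,j} - mean_j), with n-1 = 3:
  s[A,A] = ((-0.5)·(-0.5) + (0.5)·(0.5) + (0.5)·(0.5) + (-0.5)·(-0.5)) / 3 = 1/3 = 0.3333
  s[A,B] = ((-0.5)·(0.5) + (0.5)·(-2.5) + (0.5)·(-1.5) + (-0.5)·(3.5)) / 3 = -4/3 = -1.3333
  s[B,B] = ((0.5)·(0.5) + (-2.5)·(-2.5) + (-1.5)·(-1.5) + (3.5)·(3.5)) / 3 = 21/3 = 7
  Sample standard deviations s_i = √(s[i,i]):
  s(A) = √(0.3333) = 0.5774
  s(B) = √(7) = 2.6458

Step 3 — r_{ij} = s_{ij} / (s_i · s_j):
  r[A,A] = 1 (diagonal).
  r[A,B] = -1.3333 / (0.5774 · 2.6458) = -1.3333 / 1.5275 = -0.8729
  r[B,B] = 1 (diagonal).

R is symmetric with unit diagonal. Assembling:

R = [[1, -0.8729],
 [-0.8729, 1]]


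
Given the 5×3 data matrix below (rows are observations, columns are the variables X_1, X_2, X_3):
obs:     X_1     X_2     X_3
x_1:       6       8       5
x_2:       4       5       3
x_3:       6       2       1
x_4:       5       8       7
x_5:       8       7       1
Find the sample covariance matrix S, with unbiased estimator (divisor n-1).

Step 1 — column means:
  mean(X_1) = (6 + 4 + 6 + 5 + 8) / 5 = 29/5 = 5.8
  mean(X_2) = (8 + 5 + 2 + 8 + 7) / 5 = 30/5 = 6
  mean(X_3) = (5 + 3 + 1 + 7 + 1) / 5 = 17/5 = 3.4

Step 2 — sample covariance S[i,j] = (1/(n-1)) · Σ_k (x_{k,i} - mean_i) · (x_{k,j} - mean_j), with n-1 = 4.
  S[X_1,X_1] = ((0.2)·(0.2) + (-1.8)·(-1.8) + (0.2)·(0.2) + (-0.8)·(-0.8) + (2.2)·(2.2)) / 4 = 8.8/4 = 2.2
  S[X_1,X_2] = ((0.2)·(2) + (-1.8)·(-1) + (0.2)·(-4) + (-0.8)·(2) + (2.2)·(1)) / 4 = 2/4 = 0.5
  S[X_1,X_3] = ((0.2)·(1.6) + (-1.8)·(-0.4) + (0.2)·(-2.4) + (-0.8)·(3.6) + (2.2)·(-2.4)) / 4 = -7.6/4 = -1.9
  S[X_2,X_2] = ((2)·(2) + (-1)·(-1) + (-4)·(-4) + (2)·(2) + (1)·(1)) / 4 = 26/4 = 6.5
  S[X_2,X_3] = ((2)·(1.6) + (-1)·(-0.4) + (-4)·(-2.4) + (2)·(3.6) + (1)·(-2.4)) / 4 = 18/4 = 4.5
  S[X_3,X_3] = ((1.6)·(1.6) + (-0.4)·(-0.4) + (-2.4)·(-2.4) + (3.6)·(3.6) + (-2.4)·(-2.4)) / 4 = 27.2/4 = 6.8

S is symmetric (S[j,i] = S[i,j]). Assembling:

S = [[2.2, 0.5, -1.9],
 [0.5, 6.5, 4.5],
 [-1.9, 4.5, 6.8]]


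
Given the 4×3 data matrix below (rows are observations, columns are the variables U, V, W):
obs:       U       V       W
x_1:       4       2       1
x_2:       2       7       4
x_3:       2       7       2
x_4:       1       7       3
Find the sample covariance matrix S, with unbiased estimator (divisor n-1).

Step 1 — column means:
  mean(U) = (4 + 2 + 2 + 1) / 4 = 9/4 = 2.25
  mean(V) = (2 + 7 + 7 + 7) / 4 = 23/4 = 5.75
  mean(W) = (1 + 4 + 2 + 3) / 4 = 10/4 = 2.5

Step 2 — sample covariance S[i,j] = (1/(n-1)) · Σ_k (x_{k,i} - mean_i) · (x_{k,j} - mean_j), with n-1 = 3.
  S[U,U] = ((1.75)·(1.75) + (-0.25)·(-0.25) + (-0.25)·(-0.25) + (-1.25)·(-1.25)) / 3 = 4.75/3 = 1.5833
  S[U,V] = ((1.75)·(-3.75) + (-0.25)·(1.25) + (-0.25)·(1.25) + (-1.25)·(1.25)) / 3 = -8.75/3 = -2.9167
  S[U,W] = ((1.75)·(-1.5) + (-0.25)·(1.5) + (-0.25)·(-0.5) + (-1.25)·(0.5)) / 3 = -3.5/3 = -1.1667
  S[V,V] = ((-3.75)·(-3.75) + (1.25)·(1.25) + (1.25)·(1.25) + (1.25)·(1.25)) / 3 = 18.75/3 = 6.25
  S[V,W] = ((-3.75)·(-1.5) + (1.25)·(1.5) + (1.25)·(-0.5) + (1.25)·(0.5)) / 3 = 7.5/3 = 2.5
  S[W,W] = ((-1.5)·(-1.5) + (1.5)·(1.5) + (-0.5)·(-0.5) + (0.5)·(0.5)) / 3 = 5/3 = 1.6667

S is symmetric (S[j,i] = S[i,j]). Assembling:

S = [[1.5833, -2.9167, -1.1667],
 [-2.9167, 6.25, 2.5],
 [-1.1667, 2.5, 1.6667]]


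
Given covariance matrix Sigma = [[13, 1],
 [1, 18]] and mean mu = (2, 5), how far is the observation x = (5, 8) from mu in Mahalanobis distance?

Step 1 — centre the observation: (x - mu) = (3, 3).

Step 2 — invert Sigma. det(Sigma) = 13·18 - (1)² = 233.
  Sigma^{-1} = (1/det) · [[d, -b], [-b, a]] = [[0.0773, -0.0043],
 [-0.0043, 0.0558]].

Step 3 — form the quadratic (x - mu)^T · Sigma^{-1} · (x - mu):
  Sigma^{-1} · (x - mu) = (0.2189, 0.1545).
  (x - mu)^T · [Sigma^{-1} · (x - mu)] = (3)·(0.2189) + (3)·(0.1545) = 1.1202.

Step 4 — take square root: d = √(1.1202) ≈ 1.0584.

d(x, mu) = √(1.1202) ≈ 1.0584


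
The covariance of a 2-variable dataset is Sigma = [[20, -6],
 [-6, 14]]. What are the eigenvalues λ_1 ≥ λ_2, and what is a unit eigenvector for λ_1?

Step 1 — characteristic polynomial of 2×2 Sigma:
  det(Sigma - λI) = λ² - trace · λ + det = 0.
  trace = 20 + 14 = 34, det = 20·14 - (-6)² = 244.
Step 2 — discriminant:
  Δ = trace² - 4·det = 1156 - 976 = 180.
Step 3 — eigenvalues:
  λ = (trace ± √Δ)/2 = (34 ± 13.4164)/2,
  λ_1 = 23.7082,  λ_2 = 10.2918.

Step 4 — unit eigenvector for λ_1: solve (Sigma - λ_1 I)v = 0. First row:
  (20 - 23.7082)·v_x + (-6)·v_y = 0, i.e. (-3.7082)·v_x + (-6)·v_y = 0,
  so v ∝ (b, λ_1 - a) = (-6, 3.7082); multiply by -1 so the first entry is positive: u = (6, -3.7082).
  ||u|| = √((6)² + (-3.7082)²) = √(49.7508) ≈ 7.0534,
  v_1 = u/||u|| ≈ (0.8507, -0.5257) (||v_1|| = 1).

λ_1 = 23.7082,  λ_2 = 10.2918;  v_1 ≈ (0.8507, -0.5257)


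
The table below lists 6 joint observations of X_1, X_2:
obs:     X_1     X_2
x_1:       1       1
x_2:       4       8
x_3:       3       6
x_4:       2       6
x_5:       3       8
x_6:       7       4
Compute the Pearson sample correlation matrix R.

Step 1 — column means:
  mean(X_1) = (1 + 4 + 3 + 2 + 3 + 7) / 6 = 20/6 = 3.3333
  mean(X_2) = (1 + 8 + 6 + 6 + 8 + 4) / 6 = 33/6 = 5.5

Step 2 — sample variances and covariances s[i,j] = (1/(n-1)) · Σ_k (x_{k,i} - mean_i) · (x_{k,j} - mean_j), with n-1 = 5:
  s[X_1,X_1] = ((-2.3333)·(-2.3333) + (0.6667)·(0.6667) + (-0.3333)·(-0.3333) + (-1.3333)·(-1.3333) + (-0.3333)·(-0.3333) + (3.6667)·(3.6667)) / 5 = 21.3333/5 = 4.2667
  s[X_1,X_2] = ((-2.3333)·(-4.5) + (0.6667)·(2.5) + (-0.3333)·(0.5) + (-1.3333)·(0.5) + (-0.3333)·(2.5) + (3.6667)·(-1.5)) / 5 = 5/5 = 1
  s[X_2,X_2] = ((-4.5)·(-4.5) + (2.5)·(2.5) + (0.5)·(0.5) + (0.5)·(0.5) + (2.5)·(2.5) + (-1.5)·(-1.5)) / 5 = 35.5/5 = 7.1
  Sample standard deviations s_i = √(s[i,i]):
  s(X_1) = √(4.2667) = 2.0656
  s(X_2) = √(7.1) = 2.6646

Step 3 — r_{ij} = s_{ij} / (s_i · s_j):
  r[X_1,X_1] = 1 (diagonal).
  r[X_1,X_2] = 1 / (2.0656 · 2.6646) = 1 / 5.5039 = 0.1817
  r[X_2,X_2] = 1 (diagonal).

R is symmetric with unit diagonal. Assembling:

R = [[1, 0.1817],
 [0.1817, 1]]


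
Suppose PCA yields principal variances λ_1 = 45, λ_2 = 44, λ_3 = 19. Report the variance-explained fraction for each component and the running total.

Step 1 — total variance = trace(Sigma) = Σ λ_i = 45 + 44 + 19 = 108.

Step 2 — fraction explained by component i = λ_i / Σ λ:
  PC1: 45/108 = 0.4167
  PC2: 44/108 = 0.4074
  PC3: 19/108 = 0.1759

Step 3 — cumulative fraction after k components = (λ_1 + ... + λ_k) / Σ λ:
  k = 1: 45/108 = 0.4167
  k = 2: (45 + 44)/108 = 89/108 = 0.8241
  k = 3: (45 + 44 + 19)/108 = 108/108 = 1

Summary (fraction, with percent):

explained: PC1 0.4167 (41.67%), PC2 0.4074 (40.74%), PC3 0.1759 (17.59%);  cumulative: 0.4167, 0.8241, 1


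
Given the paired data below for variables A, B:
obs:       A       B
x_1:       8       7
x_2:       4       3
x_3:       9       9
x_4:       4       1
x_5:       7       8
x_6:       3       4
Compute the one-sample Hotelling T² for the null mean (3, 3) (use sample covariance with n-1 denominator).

Step 1 — sample mean vector:
  mean(A) = (8 + 4 + 9 + 4 + 7 + 3) / 6 = 35/6 = 5.8333
  mean(B) = (7 + 3 + 9 + 1 + 8 + 4) / 6 = 32/6 = 5.3333
  x̄ = (5.8333, 5.3333),  deviation x̄ - mu_0 = (5.8333, 5.3333) - (3, 3) = (2.8333, 2.3333).

Step 2 — sample covariance matrix, S[i,j] = (1/(n-1)) · Σ_k (x_{k,i} - mean_i) · (x_{k,j} - mean_j), divisor n-1 = 5:
  S[A,A] = ((2.1667)·(2.1667) + (-1.8333)·(-1.8333) + (3.1667)·(3.1667) + (-1.8333)·(-1.8333) + (1.1667)·(1.1667) + (-2.8333)·(-2.8333)) / 5 = 30.8333/5 = 6.1667
  S[A,B] = ((2.1667)·(1.6667) + (-1.8333)·(-2.3333) + (3.1667)·(3.6667) + (-1.8333)·(-4.3333) + (1.1667)·(2.6667) + (-2.8333)·(-1.3333)) / 5 = 34.3333/5 = 6.8667
  S[B,B] = ((1.6667)·(1.6667) + (-2.3333)·(-2.3333) + (3.6667)·(3.6667) + (-4.3333)·(-4.3333) + (2.6667)·(2.6667) + (-1.3333)·(-1.3333)) / 5 = 49.3333/5 = 9.8667
  S = [[6.1667, 6.8667],
 [6.8667, 9.8667]].

Step 3 — invert S. det(S) = 6.1667·9.8667 - (6.8667)² = 13.6933.
  S^{-1} = (1/det) · [[d, -b], [-b, a]] = [[0.7205, -0.5015],
 [-0.5015, 0.4503]].

Step 4 — quadratic form (x̄ - mu_0)^T · S^{-1} · (x̄ - mu_0):
  S^{-1} · (x̄ - mu_0) = (0.8715, -0.37),
  (x̄ - mu_0)^T · [...] = (2.8333)·(0.8715) + (2.3333)·(-0.37) = 1.6058.

Step 5 — scale by n: T² = 6 · 1.6058 = 9.6349.

T² ≈ 9.6349


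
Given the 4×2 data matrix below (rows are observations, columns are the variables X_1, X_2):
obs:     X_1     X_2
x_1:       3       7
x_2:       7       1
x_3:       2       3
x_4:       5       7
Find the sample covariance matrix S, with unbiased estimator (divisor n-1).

Step 1 — column means:
  mean(X_1) = (3 + 7 + 2 + 5) / 4 = 17/4 = 4.25
  mean(X_2) = (7 + 1 + 3 + 7) / 4 = 18/4 = 4.5

Step 2 — sample covariance S[i,j] = (1/(n-1)) · Σ_k (x_{k,i} - mean_i) · (x_{k,j} - mean_j), with n-1 = 3.
  S[X_1,X_1] = ((-1.25)·(-1.25) + (2.75)·(2.75) + (-2.25)·(-2.25) + (0.75)·(0.75)) / 3 = 14.75/3 = 4.9167
  S[X_1,X_2] = ((-1.25)·(2.5) + (2.75)·(-3.5) + (-2.25)·(-1.5) + (0.75)·(2.5)) / 3 = -7.5/3 = -2.5
  S[X_2,X_2] = ((2.5)·(2.5) + (-3.5)·(-3.5) + (-1.5)·(-1.5) + (2.5)·(2.5)) / 3 = 27/3 = 9

S is symmetric (S[j,i] = S[i,j]). Assembling:

S = [[4.9167, -2.5],
 [-2.5, 9]]


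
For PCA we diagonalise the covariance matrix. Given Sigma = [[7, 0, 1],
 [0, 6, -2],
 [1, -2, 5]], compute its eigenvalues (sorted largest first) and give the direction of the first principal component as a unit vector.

Step 1 — characteristic polynomial p(λ) = det(λI - Sigma) = λ³ - tr·λ² + c_1·λ - det, where tr = trace, c_1 = sum of the principal 2×2 minors, det = det(Sigma):
  tr = 7 + 6 + 5 = 18,
  c_1 = (7·6 - (0)²) + (7·5 - (1)²) + (6·5 - (-2)²) = 42 + 34 + 26 = 102,
  det = 7·(6·5 - (-2)²) - (0)·((0)·5 - (-2)·(1)) + (1)·((0)·(-2) - 6·(1)) = 7·(26) - (0)·(2) + (1)·(-6) = 176.
  So p(λ) = λ³ - 18λ² + 102λ - 176.
Step 2 — look for an integer root (rational root theorem: any rational root is an integer divisor of 176). Testing λ = 8:
  p(8) = 512 - 1152 + 816 - 176 = 0  ✓
  Dividing out (λ - 8): p(λ) = (λ - 8)(λ² - 10λ + 22).
Step 3 — remaining eigenvalues from the quadratic λ² - 10λ + 22 = 0:
  Δ = 10² - 4·22 = 100 - 88 = 12,  λ = (10 ± √12)/2 = (10 ± 3.4641)/2 ≈ 6.7321 or 3.2679.
  Sorted: λ_1 = 8,  λ_2 = 6.7321,  λ_3 = 3.2679  (check: sum = 18 = tr ✓).

Step 4 — unit eigenvector for λ_1 = 8: v spans the null space of (Sigma - λ_1 I), whose rows are
  r_1 = (-1, 0, 1),  r_2 = (0, -2, -2),  r_3 = (1, -2, -3).
  v is orthogonal to every row, so take v ∝ r_1 × r_2 = ((0)·(-2) - (1)·(-2), (1)·(0) - (-1)·(-2), (-1)·(-2) - (0)·(0)) = (2, -2, 2).
  Rescale (divide by 2): u = (1, -1, 1).
  ||u|| = √((1)² + (-1)² + (1)²) = √(3) ≈ 1.7321,  v_1 = u/||u|| ≈ (0.5774, -0.5774, 0.5774) (||v_1|| = 1).

λ_1 = 8,  λ_2 = 6.7321,  λ_3 = 3.2679;  v_1 ≈ (0.5774, -0.5774, 0.5774)


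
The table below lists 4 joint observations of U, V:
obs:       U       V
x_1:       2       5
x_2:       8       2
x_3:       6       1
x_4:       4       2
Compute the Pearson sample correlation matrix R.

Step 1 — column means:
  mean(U) = (2 + 8 + 6 + 4) / 4 = 20/4 = 5
  mean(V) = (5 + 2 + 1 + 2) / 4 = 10/4 = 2.5

Step 2 — sample variances and covariances s[i,j] = (1/(n-1)) · Σ_k (x_{k,i} - mean_i) · (x_{k,j} - mean_j), with n-1 = 3:
  s[U,U] = ((-3)·(-3) + (3)·(3) + (1)·(1) + (-1)·(-1)) / 3 = 20/3 = 6.6667
  s[U,V] = ((-3)·(2.5) + (3)·(-0.5) + (1)·(-1.5) + (-1)·(-0.5)) / 3 = -10/3 = -3.3333
  s[V,V] = ((2.5)·(2.5) + (-0.5)·(-0.5) + (-1.5)·(-1.5) + (-0.5)·(-0.5)) / 3 = 9/3 = 3
  Sample standard deviations s_i = √(s[i,i]):
  s(U) = √(6.6667) = 2.582
  s(V) = √(3) = 1.7321

Step 3 — r_{ij} = s_{ij} / (s_i · s_j):
  r[U,U] = 1 (diagonal).
  r[U,V] = -3.3333 / (2.582 · 1.7321) = -3.3333 / 4.4721 = -0.7454
  r[V,V] = 1 (diagonal).

R is symmetric with unit diagonal. Assembling:

R = [[1, -0.7454],
 [-0.7454, 1]]


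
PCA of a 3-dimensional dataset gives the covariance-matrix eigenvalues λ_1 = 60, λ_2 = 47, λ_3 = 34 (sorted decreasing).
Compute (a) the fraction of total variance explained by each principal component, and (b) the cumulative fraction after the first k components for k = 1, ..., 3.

Step 1 — total variance = trace(Sigma) = Σ λ_i = 60 + 47 + 34 = 141.

Step 2 — fraction explained by component i = λ_i / Σ λ:
  PC1: 60/141 = 0.4255
  PC2: 47/141 = 0.3333
  PC3: 34/141 = 0.2411

Step 3 — cumulative fraction after k components = (λ_1 + ... + λ_k) / Σ λ:
  k = 1: 60/141 = 0.4255
  k = 2: (60 + 47)/141 = 107/141 = 0.7589
  k = 3: (60 + 47 + 34)/141 = 141/141 = 1

Summary (fraction, with percent):

explained: PC1 0.4255 (42.55%), PC2 0.3333 (33.33%), PC3 0.2411 (24.11%);  cumulative: 0.4255, 0.7589, 1


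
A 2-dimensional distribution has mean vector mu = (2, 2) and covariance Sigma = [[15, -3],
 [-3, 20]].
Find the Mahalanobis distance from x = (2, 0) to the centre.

Step 1 — centre the observation: (x - mu) = (0, -2).

Step 2 — invert Sigma. det(Sigma) = 15·20 - (-3)² = 291.
  Sigma^{-1} = (1/det) · [[d, -b], [-b, a]] = [[0.0687, 0.0103],
 [0.0103, 0.0515]].

Step 3 — form the quadratic (x - mu)^T · Sigma^{-1} · (x - mu):
  Sigma^{-1} · (x - mu) = (-0.0206, -0.1031).
  (x - mu)^T · [Sigma^{-1} · (x - mu)] = (0)·(-0.0206) + (-2)·(-0.1031) = 0.2062.

Step 4 — take square root: d = √(0.2062) ≈ 0.4541.

d(x, mu) = √(0.2062) ≈ 0.4541


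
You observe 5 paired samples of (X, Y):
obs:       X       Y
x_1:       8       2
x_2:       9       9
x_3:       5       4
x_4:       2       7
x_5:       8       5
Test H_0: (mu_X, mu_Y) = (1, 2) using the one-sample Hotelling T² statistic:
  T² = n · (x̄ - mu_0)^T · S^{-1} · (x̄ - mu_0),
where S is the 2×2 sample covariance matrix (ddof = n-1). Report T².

Step 1 — sample mean vector:
  mean(X) = (8 + 9 + 5 + 2 + 8) / 5 = 32/5 = 6.4
  mean(Y) = (2 + 9 + 4 + 7 + 5) / 5 = 27/5 = 5.4
  x̄ = (6.4, 5.4),  deviation x̄ - mu_0 = (6.4, 5.4) - (1, 2) = (5.4, 3.4).

Step 2 — sample covariance matrix, S[i,j] = (1/(n-1)) · Σ_k (x_{k,i} - mean_i) · (x_{k,j} - mean_j), divisor n-1 = 4:
  S[X,X] = ((1.6)·(1.6) + (2.6)·(2.6) + (-1.4)·(-1.4) + (-4.4)·(-4.4) + (1.6)·(1.6)) / 4 = 33.2/4 = 8.3
  S[X,Y] = ((1.6)·(-3.4) + (2.6)·(3.6) + (-1.4)·(-1.4) + (-4.4)·(1.6) + (1.6)·(-0.4)) / 4 = -1.8/4 = -0.45
  S[Y,Y] = ((-3.4)·(-3.4) + (3.6)·(3.6) + (-1.4)·(-1.4) + (1.6)·(1.6) + (-0.4)·(-0.4)) / 4 = 29.2/4 = 7.3
  S = [[8.3, -0.45],
 [-0.45, 7.3]].

Step 3 — invert S. det(S) = 8.3·7.3 - (-0.45)² = 60.3875.
  S^{-1} = (1/det) · [[d, -b], [-b, a]] = [[0.1209, 0.0075],
 [0.0075, 0.1374]].

Step 4 — quadratic form (x̄ - mu_0)^T · S^{-1} · (x̄ - mu_0):
  S^{-1} · (x̄ - mu_0) = (0.6781, 0.5076),
  (x̄ - mu_0)^T · [...] = (5.4)·(0.6781) + (3.4)·(0.5076) = 5.3875.

Step 5 — scale by n: T² = 5 · 5.3875 = 26.9377.

T² ≈ 26.9377


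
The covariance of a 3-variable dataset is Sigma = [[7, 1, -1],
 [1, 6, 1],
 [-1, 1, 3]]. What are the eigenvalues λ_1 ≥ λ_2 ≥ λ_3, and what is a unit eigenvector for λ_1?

Step 1 — characteristic polynomial p(λ) = det(λI - Sigma) = λ³ - tr·λ² + c_1·λ - det, where tr = trace, c_1 = sum of the principal 2×2 minors, det = det(Sigma):
  tr = 7 + 6 + 3 = 16,
  c_1 = (7·6 - (1)²) + (7·3 - (-1)²) + (6·3 - (1)²) = 41 + 20 + 17 = 78,
  det = 7·(6·3 - (1)²) - (1)·((1)·3 - (1)·(-1)) + (-1)·((1)·(1) - 6·(-1)) = 7·(17) - (1)·(4) + (-1)·(7) = 108.
  So p(λ) = λ³ - 16λ² + 78λ - 108.
Step 2 — look for an integer root (rational root theorem: any rational root is an integer divisor of 108). Testing λ = 6:
  p(6) = 216 - 576 + 468 - 108 = 0  ✓
  Dividing out (λ - 6): p(λ) = (λ - 6)(λ² - 10λ + 18).
Step 3 — remaining eigenvalues from the quadratic λ² - 10λ + 18 = 0:
  Δ = 10² - 4·18 = 100 - 72 = 28,  λ = (10 ± √28)/2 = (10 ± 5.2915)/2 ≈ 7.6458 or 2.3542.
  Sorted: λ_1 = 7.6458,  λ_2 = 6,  λ_3 = 2.3542  (check: sum = 16 = tr ✓).

Step 4 — unit eigenvector for λ_1 ≈ 7.6458: v spans the null space of (Sigma - λ_1 I), whose rows are
  r_1 = (-0.6458, 1, -1),  r_2 = (1, -1.6458, 1),  r_3 = (-1, 1, -4.6458).
  v is orthogonal to every row, so take v ∝ r_2 × r_3 = ((-1.6458)·(-4.6458) - (1)·(1), (1)·(-1) - (1)·(-4.6458), (1)·(1) - (-1.6458)·(-1)) ≈ (6.6458, 3.6458, -0.6458).
  Let u = (6.6458, 3.6458, -0.6458).
  ||u|| = √((6.6458)² + (3.6458)² + (-0.6458)²) = √(57.8745) ≈ 7.6075,  v_1 = u/||u|| ≈ (0.8736, 0.4792, -0.0849) (||v_1|| = 1).

λ_1 = 7.6458,  λ_2 = 6,  λ_3 = 2.3542;  v_1 ≈ (0.8736, 0.4792, -0.0849)


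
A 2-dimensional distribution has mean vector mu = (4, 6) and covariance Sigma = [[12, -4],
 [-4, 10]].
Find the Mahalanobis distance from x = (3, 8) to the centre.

Step 1 — centre the observation: (x - mu) = (-1, 2).

Step 2 — invert Sigma. det(Sigma) = 12·10 - (-4)² = 104.
  Sigma^{-1} = (1/det) · [[d, -b], [-b, a]] = [[0.0962, 0.0385],
 [0.0385, 0.1154]].

Step 3 — form the quadratic (x - mu)^T · Sigma^{-1} · (x - mu):
  Sigma^{-1} · (x - mu) = (-0.0192, 0.1923).
  (x - mu)^T · [Sigma^{-1} · (x - mu)] = (-1)·(-0.0192) + (2)·(0.1923) = 0.4038.

Step 4 — take square root: d = √(0.4038) ≈ 0.6355.

d(x, mu) = √(0.4038) ≈ 0.6355


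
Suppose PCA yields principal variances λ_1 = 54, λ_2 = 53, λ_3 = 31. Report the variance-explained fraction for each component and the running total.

Step 1 — total variance = trace(Sigma) = Σ λ_i = 54 + 53 + 31 = 138.

Step 2 — fraction explained by component i = λ_i / Σ λ:
  PC1: 54/138 = 0.3913
  PC2: 53/138 = 0.3841
  PC3: 31/138 = 0.2246

Step 3 — cumulative fraction after k components = (λ_1 + ... + λ_k) / Σ λ:
  k = 1: 54/138 = 0.3913
  k = 2: (54 + 53)/138 = 107/138 = 0.7754
  k = 3: (54 + 53 + 31)/138 = 138/138 = 1

Summary (fraction, with percent):

explained: PC1 0.3913 (39.13%), PC2 0.3841 (38.41%), PC3 0.2246 (22.46%);  cumulative: 0.3913, 0.7754, 1


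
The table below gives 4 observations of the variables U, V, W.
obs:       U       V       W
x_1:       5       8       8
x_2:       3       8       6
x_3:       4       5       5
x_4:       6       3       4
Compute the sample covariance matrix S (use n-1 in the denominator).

Step 1 — column means:
  mean(U) = (5 + 3 + 4 + 6) / 4 = 18/4 = 4.5
  mean(V) = (8 + 8 + 5 + 3) / 4 = 24/4 = 6
  mean(W) = (8 + 6 + 5 + 4) / 4 = 23/4 = 5.75

Step 2 — sample covariance S[i,j] = (1/(n-1)) · Σ_k (x_{k,i} - mean_i) · (x_{k,j} - mean_j), with n-1 = 3.
  S[U,U] = ((0.5)·(0.5) + (-1.5)·(-1.5) + (-0.5)·(-0.5) + (1.5)·(1.5)) / 3 = 5/3 = 1.6667
  S[U,V] = ((0.5)·(2) + (-1.5)·(2) + (-0.5)·(-1) + (1.5)·(-3)) / 3 = -6/3 = -2
  S[U,W] = ((0.5)·(2.25) + (-1.5)·(0.25) + (-0.5)·(-0.75) + (1.5)·(-1.75)) / 3 = -1.5/3 = -0.5
  S[V,V] = ((2)·(2) + (2)·(2) + (-1)·(-1) + (-3)·(-3)) / 3 = 18/3 = 6
  S[V,W] = ((2)·(2.25) + (2)·(0.25) + (-1)·(-0.75) + (-3)·(-1.75)) / 3 = 11/3 = 3.6667
  S[W,W] = ((2.25)·(2.25) + (0.25)·(0.25) + (-0.75)·(-0.75) + (-1.75)·(-1.75)) / 3 = 8.75/3 = 2.9167

S is symmetric (S[j,i] = S[i,j]). Assembling:

S = [[1.6667, -2, -0.5],
 [-2, 6, 3.6667],
 [-0.5, 3.6667, 2.9167]]


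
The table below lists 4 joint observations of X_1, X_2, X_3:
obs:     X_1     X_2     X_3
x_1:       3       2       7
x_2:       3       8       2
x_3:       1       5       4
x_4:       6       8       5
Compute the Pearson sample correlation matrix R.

Step 1 — column means:
  mean(X_1) = (3 + 3 + 1 + 6) / 4 = 13/4 = 3.25
  mean(X_2) = (2 + 8 + 5 + 8) / 4 = 23/4 = 5.75
  mean(X_3) = (7 + 2 + 4 + 5) / 4 = 18/4 = 4.5

Step 2 — sample variances and covariances s[i,j] = (1/(n-1)) · Σ_k (x_{k,i} - mean_i) · (x_{k,j} - mean_j), with n-1 = 3:
  s[X_1,X_1] = ((-0.25)·(-0.25) + (-0.25)·(-0.25) + (-2.25)·(-2.25) + (2.75)·(2.75)) / 3 = 12.75/3 = 4.25
  s[X_1,X_2] = ((-0.25)·(-3.75) + (-0.25)·(2.25) + (-2.25)·(-0.75) + (2.75)·(2.25)) / 3 = 8.25/3 = 2.75
  s[X_1,X_3] = ((-0.25)·(2.5) + (-0.25)·(-2.5) + (-2.25)·(-0.5) + (2.75)·(0.5)) / 3 = 2.5/3 = 0.8333
  s[X_2,X_2] = ((-3.75)·(-3.75) + (2.25)·(2.25) + (-0.75)·(-0.75) + (2.25)·(2.25)) / 3 = 24.75/3 = 8.25
  s[X_2,X_3] = ((-3.75)·(2.5) + (2.25)·(-2.5) + (-0.75)·(-0.5) + (2.25)·(0.5)) / 3 = -13.5/3 = -4.5
  s[X_3,X_3] = ((2.5)·(2.5) + (-2.5)·(-2.5) + (-0.5)·(-0.5) + (0.5)·(0.5)) / 3 = 13/3 = 4.3333
  Sample standard deviations s_i = √(s[i,i]):
  s(X_1) = √(4.25) = 2.0616
  s(X_2) = √(8.25) = 2.8723
  s(X_3) = √(4.3333) = 2.0817

Step 3 — r_{ij} = s_{ij} / (s_i · s_j):
  r[X_1,X_1] = 1 (diagonal).
  r[X_1,X_2] = 2.75 / (2.0616 · 2.8723) = 2.75 / 5.9214 = 0.4644
  r[X_1,X_3] = 0.8333 / (2.0616 · 2.0817) = 0.8333 / 4.2915 = 0.1942
  r[X_2,X_2] = 1 (diagonal).
  r[X_2,X_3] = -4.5 / (2.8723 · 2.0817) = -4.5 / 5.9791 = -0.7526
  r[X_3,X_3] = 1 (diagonal).

R is symmetric with unit diagonal. Assembling:

R = [[1, 0.4644, 0.1942],
 [0.4644, 1, -0.7526],
 [0.1942, -0.7526, 1]]


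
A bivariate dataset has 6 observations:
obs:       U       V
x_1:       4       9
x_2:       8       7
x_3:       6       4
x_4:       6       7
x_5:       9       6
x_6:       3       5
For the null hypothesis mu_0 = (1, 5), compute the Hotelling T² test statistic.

Step 1 — sample mean vector:
  mean(U) = (4 + 8 + 6 + 6 + 9 + 3) / 6 = 36/6 = 6
  mean(V) = (9 + 7 + 4 + 7 + 6 + 5) / 6 = 38/6 = 6.3333
  x̄ = (6, 6.3333),  deviation x̄ - mu_0 = (6, 6.3333) - (1, 5) = (5, 1.3333).

Step 2 — sample covariance matrix, S[i,j] = (1/(n-1)) · Σ_k (x_{k,i} - mean_i) · (x_{k,j} - mean_j), divisor n-1 = 5:
  S[U,U] = ((-2)·(-2) + (2)·(2) + (0)·(0) + (0)·(0) + (3)·(3) + (-3)·(-3)) / 5 = 26/5 = 5.2
  S[U,V] = ((-2)·(2.6667) + (2)·(0.6667) + (0)·(-2.3333) + (0)·(0.6667) + (3)·(-0.3333) + (-3)·(-1.3333)) / 5 = -1/5 = -0.2
  S[V,V] = ((2.6667)·(2.6667) + (0.6667)·(0.6667) + (-2.3333)·(-2.3333) + (0.6667)·(0.6667) + (-0.3333)·(-0.3333) + (-1.3333)·(-1.3333)) / 5 = 15.3333/5 = 3.0667
  S = [[5.2, -0.2],
 [-0.2, 3.0667]].

Step 3 — invert S. det(S) = 5.2·3.0667 - (-0.2)² = 15.9067.
  S^{-1} = (1/det) · [[d, -b], [-b, a]] = [[0.1928, 0.0126],
 [0.0126, 0.3269]].

Step 4 — quadratic form (x̄ - mu_0)^T · S^{-1} · (x̄ - mu_0):
  S^{-1} · (x̄ - mu_0) = (0.9807, 0.4987),
  (x̄ - mu_0)^T · [...] = (5)·(0.9807) + (1.3333)·(0.4987) = 5.5686.

Step 5 — scale by n: T² = 6 · 5.5686 = 33.4116.

T² ≈ 33.4116


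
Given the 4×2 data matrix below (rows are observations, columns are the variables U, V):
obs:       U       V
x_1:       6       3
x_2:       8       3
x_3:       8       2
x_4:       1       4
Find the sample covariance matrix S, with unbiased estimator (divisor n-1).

Step 1 — column means:
  mean(U) = (6 + 8 + 8 + 1) / 4 = 23/4 = 5.75
  mean(V) = (3 + 3 + 2 + 4) / 4 = 12/4 = 3

Step 2 — sample covariance S[i,j] = (1/(n-1)) · Σ_k (x_{k,i} - mean_i) · (x_{k,j} - mean_j), with n-1 = 3.
  S[U,U] = ((0.25)·(0.25) + (2.25)·(2.25) + (2.25)·(2.25) + (-4.75)·(-4.75)) / 3 = 32.75/3 = 10.9167
  S[U,V] = ((0.25)·(0) + (2.25)·(0) + (2.25)·(-1) + (-4.75)·(1)) / 3 = -7/3 = -2.3333
  S[V,V] = ((0)·(0) + (0)·(0) + (-1)·(-1) + (1)·(1)) / 3 = 2/3 = 0.6667

S is symmetric (S[j,i] = S[i,j]). Assembling:

S = [[10.9167, -2.3333],
 [-2.3333, 0.6667]]


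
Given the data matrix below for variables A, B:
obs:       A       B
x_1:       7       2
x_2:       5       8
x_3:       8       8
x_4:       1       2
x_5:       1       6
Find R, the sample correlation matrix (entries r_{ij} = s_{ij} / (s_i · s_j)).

Step 1 — column means:
  mean(A) = (7 + 5 + 8 + 1 + 1) / 5 = 22/5 = 4.4
  mean(B) = (2 + 8 + 8 + 2 + 6) / 5 = 26/5 = 5.2

Step 2 — sample variances and covariances s[i,j] = (1/(n-1)) · Σ_k (x_{k,i} - mean_i) · (x_{k,j} - mean_j), with n-1 = 4:
  s[A,A] = ((2.6)·(2.6) + (0.6)·(0.6) + (3.6)·(3.6) + (-3.4)·(-3.4) + (-3.4)·(-3.4)) / 4 = 43.2/4 = 10.8
  s[A,B] = ((2.6)·(-3.2) + (0.6)·(2.8) + (3.6)·(2.8) + (-3.4)·(-3.2) + (-3.4)·(0.8)) / 4 = 11.6/4 = 2.9
  s[B,B] = ((-3.2)·(-3.2) + (2.8)·(2.8) + (2.8)·(2.8) + (-3.2)·(-3.2) + (0.8)·(0.8)) / 4 = 36.8/4 = 9.2
  Sample standard deviations s_i = √(s[i,i]):
  s(A) = √(10.8) = 3.2863
  s(B) = √(9.2) = 3.0332

Step 3 — r_{ij} = s_{ij} / (s_i · s_j):
  r[A,A] = 1 (diagonal).
  r[A,B] = 2.9 / (3.2863 · 3.0332) = 2.9 / 9.9679 = 0.2909
  r[B,B] = 1 (diagonal).

R is symmetric with unit diagonal. Assembling:

R = [[1, 0.2909],
 [0.2909, 1]]


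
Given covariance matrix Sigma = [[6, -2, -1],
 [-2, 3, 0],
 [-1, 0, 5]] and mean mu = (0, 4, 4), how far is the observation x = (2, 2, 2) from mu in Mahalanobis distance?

Step 1 — centre the observation: (x - mu) = (2, -2, -2).

Step 2 — invert Sigma (cofactor / det for 3×3, or solve directly):
  Sigma^{-1} = [[0.2239, 0.1493, 0.0448],
 [0.1493, 0.4328, 0.0299],
 [0.0448, 0.0299, 0.209]].

Step 3 — form the quadratic (x - mu)^T · Sigma^{-1} · (x - mu):
  Sigma^{-1} · (x - mu) = (0.0597, -0.6269, -0.3881).
  (x - mu)^T · [Sigma^{-1} · (x - mu)] = (2)·(0.0597) + (-2)·(-0.6269) + (-2)·(-0.3881) = 2.1493.

Step 4 — take square root: d = √(2.1493) ≈ 1.466.

d(x, mu) = √(2.1493) ≈ 1.466


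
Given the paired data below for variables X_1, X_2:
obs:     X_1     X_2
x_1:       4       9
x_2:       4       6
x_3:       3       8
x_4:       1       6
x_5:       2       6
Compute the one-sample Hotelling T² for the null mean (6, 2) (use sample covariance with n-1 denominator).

Step 1 — sample mean vector:
  mean(X_1) = (4 + 4 + 3 + 1 + 2) / 5 = 14/5 = 2.8
  mean(X_2) = (9 + 6 + 8 + 6 + 6) / 5 = 35/5 = 7
  x̄ = (2.8, 7),  deviation x̄ - mu_0 = (2.8, 7) - (6, 2) = (-3.2, 5).

Step 2 — sample covariance matrix, S[i,j] = (1/(n-1)) · Σ_k (x_{k,i} - mean_i) · (x_{k,j} - mean_j), divisor n-1 = 4:
  S[X_1,X_1] = ((1.2)·(1.2) + (1.2)·(1.2) + (0.2)·(0.2) + (-1.8)·(-1.8) + (-0.8)·(-0.8)) / 4 = 6.8/4 = 1.7
  S[X_1,X_2] = ((1.2)·(2) + (1.2)·(-1) + (0.2)·(1) + (-1.8)·(-1) + (-0.8)·(-1)) / 4 = 4/4 = 1
  S[X_2,X_2] = ((2)·(2) + (-1)·(-1) + (1)·(1) + (-1)·(-1) + (-1)·(-1)) / 4 = 8/4 = 2
  S = [[1.7, 1],
 [1, 2]].

Step 3 — invert S. det(S) = 1.7·2 - (1)² = 2.4.
  S^{-1} = (1/det) · [[d, -b], [-b, a]] = [[0.8333, -0.4167],
 [-0.4167, 0.7083]].

Step 4 — quadratic form (x̄ - mu_0)^T · S^{-1} · (x̄ - mu_0):
  S^{-1} · (x̄ - mu_0) = (-4.75, 4.875),
  (x̄ - mu_0)^T · [...] = (-3.2)·(-4.75) + (5)·(4.875) = 39.575.

Step 5 — scale by n: T² = 5 · 39.575 = 197.875.

T² ≈ 197.875


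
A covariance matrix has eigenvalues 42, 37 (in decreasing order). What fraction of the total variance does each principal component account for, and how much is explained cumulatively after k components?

Step 1 — total variance = trace(Sigma) = Σ λ_i = 42 + 37 = 79.

Step 2 — fraction explained by component i = λ_i / Σ λ:
  PC1: 42/79 = 0.5316
  PC2: 37/79 = 0.4684

Step 3 — cumulative fraction after k components = (λ_1 + ... + λ_k) / Σ λ:
  k = 1: 42/79 = 0.5316
  k = 2: (42 + 37)/79 = 79/79 = 1

Summary (fraction, with percent):

explained: PC1 0.5316 (53.16%), PC2 0.4684 (46.84%);  cumulative: 0.5316, 1


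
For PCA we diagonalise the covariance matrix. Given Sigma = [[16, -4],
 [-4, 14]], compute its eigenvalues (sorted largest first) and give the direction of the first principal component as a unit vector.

Step 1 — characteristic polynomial of 2×2 Sigma:
  det(Sigma - λI) = λ² - trace · λ + det = 0.
  trace = 16 + 14 = 30, det = 16·14 - (-4)² = 208.
Step 2 — discriminant:
  Δ = trace² - 4·det = 900 - 832 = 68.
Step 3 — eigenvalues:
  λ = (trace ± √Δ)/2 = (30 ± 8.2462)/2,
  λ_1 = 19.1231,  λ_2 = 10.8769.

Step 4 — unit eigenvector for λ_1: solve (Sigma - λ_1 I)v = 0. First row:
  (16 - 19.1231)·v_x + (-4)·v_y = 0, i.e. (-3.1231)·v_x + (-4)·v_y = 0,
  so v ∝ (b, λ_1 - a) = (-4, 3.1231); multiply by -1 so the first entry is positive: u = (4, -3.1231).
  ||u|| = √((4)² + (-3.1231)²) = √(25.7538) ≈ 5.0748,
  v_1 = u/||u|| ≈ (0.7882, -0.6154) (||v_1|| = 1).

λ_1 = 19.1231,  λ_2 = 10.8769;  v_1 ≈ (0.7882, -0.6154)


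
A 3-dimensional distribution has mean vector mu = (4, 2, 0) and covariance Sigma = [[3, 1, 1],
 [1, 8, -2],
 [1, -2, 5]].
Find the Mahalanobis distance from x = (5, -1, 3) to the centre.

Step 1 — centre the observation: (x - mu) = (1, -3, 3).

Step 2 — invert Sigma (cofactor / det for 3×3, or solve directly):
  Sigma^{-1} = [[0.3956, -0.0769, -0.1099],
 [-0.0769, 0.1538, 0.0769],
 [-0.1099, 0.0769, 0.2527]].

Step 3 — form the quadratic (x - mu)^T · Sigma^{-1} · (x - mu):
  Sigma^{-1} · (x - mu) = (0.2967, -0.3077, 0.4176).
  (x - mu)^T · [Sigma^{-1} · (x - mu)] = (1)·(0.2967) + (-3)·(-0.3077) + (3)·(0.4176) = 2.4725.

Step 4 — take square root: d = √(2.4725) ≈ 1.5724.

d(x, mu) = √(2.4725) ≈ 1.5724


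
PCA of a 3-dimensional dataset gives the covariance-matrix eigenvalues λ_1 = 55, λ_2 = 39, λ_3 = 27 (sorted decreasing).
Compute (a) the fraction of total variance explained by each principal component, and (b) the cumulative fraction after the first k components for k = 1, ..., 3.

Step 1 — total variance = trace(Sigma) = Σ λ_i = 55 + 39 + 27 = 121.

Step 2 — fraction explained by component i = λ_i / Σ λ:
  PC1: 55/121 = 0.4545
  PC2: 39/121 = 0.3223
  PC3: 27/121 = 0.2231

Step 3 — cumulative fraction after k components = (λ_1 + ... + λ_k) / Σ λ:
  k = 1: 55/121 = 0.4545
  k = 2: (55 + 39)/121 = 94/121 = 0.7769
  k = 3: (55 + 39 + 27)/121 = 121/121 = 1

Summary (fraction, with percent):

explained: PC1 0.4545 (45.45%), PC2 0.3223 (32.23%), PC3 0.2231 (22.31%);  cumulative: 0.4545, 0.7769, 1


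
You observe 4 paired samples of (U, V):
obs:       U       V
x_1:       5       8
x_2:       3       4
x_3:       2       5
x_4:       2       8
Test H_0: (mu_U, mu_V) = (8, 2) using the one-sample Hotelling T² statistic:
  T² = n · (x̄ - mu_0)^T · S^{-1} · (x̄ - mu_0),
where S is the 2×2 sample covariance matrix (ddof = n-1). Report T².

Step 1 — sample mean vector:
  mean(U) = (5 + 3 + 2 + 2) / 4 = 12/4 = 3
  mean(V) = (8 + 4 + 5 + 8) / 4 = 25/4 = 6.25
  x̄ = (3, 6.25),  deviation x̄ - mu_0 = (3, 6.25) - (8, 2) = (-5, 4.25).

Step 2 — sample covariance matrix, S[i,j] = (1/(n-1)) · Σ_k (x_{k,i} - mean_i) · (x_{k,j} - mean_j), divisor n-1 = 3:
  S[U,U] = ((2)·(2) + (0)·(0) + (-1)·(-1) + (-1)·(-1)) / 3 = 6/3 = 2
  S[U,V] = ((2)·(1.75) + (0)·(-2.25) + (-1)·(-1.25) + (-1)·(1.75)) / 3 = 3/3 = 1
  S[V,V] = ((1.75)·(1.75) + (-2.25)·(-2.25) + (-1.25)·(-1.25) + (1.75)·(1.75)) / 3 = 12.75/3 = 4.25
  S = [[2, 1],
 [1, 4.25]].

Step 3 — invert S. det(S) = 2·4.25 - (1)² = 7.5.
  S^{-1} = (1/det) · [[d, -b], [-b, a]] = [[0.5667, -0.1333],
 [-0.1333, 0.2667]].

Step 4 — quadratic form (x̄ - mu_0)^T · S^{-1} · (x̄ - mu_0):
  S^{-1} · (x̄ - mu_0) = (-3.4, 1.8),
  (x̄ - mu_0)^T · [...] = (-5)·(-3.4) + (4.25)·(1.8) = 24.65.

Step 5 — scale by n: T² = 4 · 24.65 = 98.6.

T² ≈ 98.6


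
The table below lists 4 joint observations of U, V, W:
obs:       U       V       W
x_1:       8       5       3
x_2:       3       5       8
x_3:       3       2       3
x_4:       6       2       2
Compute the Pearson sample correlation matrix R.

Step 1 — column means:
  mean(U) = (8 + 3 + 3 + 6) / 4 = 20/4 = 5
  mean(V) = (5 + 5 + 2 + 2) / 4 = 14/4 = 3.5
  mean(W) = (3 + 8 + 3 + 2) / 4 = 16/4 = 4

Step 2 — sample variances and covariances s[i,j] = (1/(n-1)) · Σ_k (x_{k,i} - mean_i) · (x_{k,j} - mean_j), with n-1 = 3:
  s[U,U] = ((3)·(3) + (-2)·(-2) + (-2)·(-2) + (1)·(1)) / 3 = 18/3 = 6
  s[U,V] = ((3)·(1.5) + (-2)·(1.5) + (-2)·(-1.5) + (1)·(-1.5)) / 3 = 3/3 = 1
  s[U,W] = ((3)·(-1) + (-2)·(4) + (-2)·(-1) + (1)·(-2)) / 3 = -11/3 = -3.6667
  s[V,V] = ((1.5)·(1.5) + (1.5)·(1.5) + (-1.5)·(-1.5) + (-1.5)·(-1.5)) / 3 = 9/3 = 3
  s[V,W] = ((1.5)·(-1) + (1.5)·(4) + (-1.5)·(-1) + (-1.5)·(-2)) / 3 = 9/3 = 3
  s[W,W] = ((-1)·(-1) + (4)·(4) + (-1)·(-1) + (-2)·(-2)) / 3 = 22/3 = 7.3333
  Sample standard deviations s_i = √(s[i,i]):
  s(U) = √(6) = 2.4495
  s(V) = √(3) = 1.7321
  s(W) = √(7.3333) = 2.708

Step 3 — r_{ij} = s_{ij} / (s_i · s_j):
  r[U,U] = 1 (diagonal).
  r[U,V] = 1 / (2.4495 · 1.7321) = 1 / 4.2426 = 0.2357
  r[U,W] = -3.6667 / (2.4495 · 2.708) = -3.6667 / 6.6332 = -0.5528
  r[V,V] = 1 (diagonal).
  r[V,W] = 3 / (1.7321 · 2.708) = 3 / 4.6904 = 0.6396
  r[W,W] = 1 (diagonal).

R is symmetric with unit diagonal. Assembling:

R = [[1, 0.2357, -0.5528],
 [0.2357, 1, 0.6396],
 [-0.5528, 0.6396, 1]]


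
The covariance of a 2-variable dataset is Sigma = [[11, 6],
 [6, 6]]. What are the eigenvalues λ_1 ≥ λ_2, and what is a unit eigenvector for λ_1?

Step 1 — characteristic polynomial of 2×2 Sigma:
  det(Sigma - λI) = λ² - trace · λ + det = 0.
  trace = 11 + 6 = 17, det = 11·6 - (6)² = 30.
Step 2 — discriminant:
  Δ = trace² - 4·det = 289 - 120 = 169.
Step 3 — eigenvalues:
  λ = (trace ± √Δ)/2 = (17 ± 13)/2,
  λ_1 = 15,  λ_2 = 2.

Step 4 — unit eigenvector for λ_1: solve (Sigma - λ_1 I)v = 0. First row:
  (11 - 15)·v_x + (6)·v_y = 0, i.e. (-4)·v_x + (6)·v_y = 0,
  so v ∝ (b, λ_1 - a) = (6, 4) = u.
  ||u|| = √((6)² + (4)²) = √(52) ≈ 7.2111,
  v_1 = u/||u|| ≈ (0.8321, 0.5547) (||v_1|| = 1).

λ_1 = 15,  λ_2 = 2;  v_1 ≈ (0.8321, 0.5547)


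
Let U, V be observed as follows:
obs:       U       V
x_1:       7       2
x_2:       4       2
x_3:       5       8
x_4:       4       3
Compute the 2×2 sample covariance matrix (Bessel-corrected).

Step 1 — column means:
  mean(U) = (7 + 4 + 5 + 4) / 4 = 20/4 = 5
  mean(V) = (2 + 2 + 8 + 3) / 4 = 15/4 = 3.75

Step 2 — sample covariance S[i,j] = (1/(n-1)) · Σ_k (x_{k,i} - mean_i) · (x_{k,j} - mean_j), with n-1 = 3.
  S[U,U] = ((2)·(2) + (-1)·(-1) + (0)·(0) + (-1)·(-1)) / 3 = 6/3 = 2
  S[U,V] = ((2)·(-1.75) + (-1)·(-1.75) + (0)·(4.25) + (-1)·(-0.75)) / 3 = -1/3 = -0.3333
  S[V,V] = ((-1.75)·(-1.75) + (-1.75)·(-1.75) + (4.25)·(4.25) + (-0.75)·(-0.75)) / 3 = 24.75/3 = 8.25

S is symmetric (S[j,i] = S[i,j]). Assembling:

S = [[2, -0.3333],
 [-0.3333, 8.25]]


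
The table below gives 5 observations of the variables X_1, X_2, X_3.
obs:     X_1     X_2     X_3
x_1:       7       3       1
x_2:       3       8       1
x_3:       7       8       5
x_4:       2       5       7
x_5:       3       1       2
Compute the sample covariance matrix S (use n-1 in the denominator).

Step 1 — column means:
  mean(X_1) = (7 + 3 + 7 + 2 + 3) / 5 = 22/5 = 4.4
  mean(X_2) = (3 + 8 + 8 + 5 + 1) / 5 = 25/5 = 5
  mean(X_3) = (1 + 1 + 5 + 7 + 2) / 5 = 16/5 = 3.2

Step 2 — sample covariance S[i,j] = (1/(n-1)) · Σ_k (x_{k,i} - mean_i) · (x_{k,j} - mean_j), with n-1 = 4.
  S[X_1,X_1] = ((2.6)·(2.6) + (-1.4)·(-1.4) + (2.6)·(2.6) + (-2.4)·(-2.4) + (-1.4)·(-1.4)) / 4 = 23.2/4 = 5.8
  S[X_1,X_2] = ((2.6)·(-2) + (-1.4)·(3) + (2.6)·(3) + (-2.4)·(0) + (-1.4)·(-4)) / 4 = 4/4 = 1
  S[X_1,X_3] = ((2.6)·(-2.2) + (-1.4)·(-2.2) + (2.6)·(1.8) + (-2.4)·(3.8) + (-1.4)·(-1.2)) / 4 = -5.4/4 = -1.35
  S[X_2,X_2] = ((-2)·(-2) + (3)·(3) + (3)·(3) + (0)·(0) + (-4)·(-4)) / 4 = 38/4 = 9.5
  S[X_2,X_3] = ((-2)·(-2.2) + (3)·(-2.2) + (3)·(1.8) + (0)·(3.8) + (-4)·(-1.2)) / 4 = 8/4 = 2
  S[X_3,X_3] = ((-2.2)·(-2.2) + (-2.2)·(-2.2) + (1.8)·(1.8) + (3.8)·(3.8) + (-1.2)·(-1.2)) / 4 = 28.8/4 = 7.2

S is symmetric (S[j,i] = S[i,j]). Assembling:

S = [[5.8, 1, -1.35],
 [1, 9.5, 2],
 [-1.35, 2, 7.2]]


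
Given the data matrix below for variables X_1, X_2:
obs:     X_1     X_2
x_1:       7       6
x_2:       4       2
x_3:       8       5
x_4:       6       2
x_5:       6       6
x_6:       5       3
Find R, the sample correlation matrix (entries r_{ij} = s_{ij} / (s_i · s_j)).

Step 1 — column means:
  mean(X_1) = (7 + 4 + 8 + 6 + 6 + 5) / 6 = 36/6 = 6
  mean(X_2) = (6 + 2 + 5 + 2 + 6 + 3) / 6 = 24/6 = 4

Step 2 — sample variances and covariances s[i,j] = (1/(n-1)) · Σ_k (x_{k,i} - mean_i) · (x_{k,j} - mean_j), with n-1 = 5:
  s[X_1,X_1] = ((1)·(1) + (-2)·(-2) + (2)·(2) + (0)·(0) + (0)·(0) + (-1)·(-1)) / 5 = 10/5 = 2
  s[X_1,X_2] = ((1)·(2) + (-2)·(-2) + (2)·(1) + (0)·(-2) + (0)·(2) + (-1)·(-1)) / 5 = 9/5 = 1.8
  s[X_2,X_2] = ((2)·(2) + (-2)·(-2) + (1)·(1) + (-2)·(-2) + (2)·(2) + (-1)·(-1)) / 5 = 18/5 = 3.6
  Sample standard deviations s_i = √(s[i,i]):
  s(X_1) = √(2) = 1.4142
  s(X_2) = √(3.6) = 1.8974

Step 3 — r_{ij} = s_{ij} / (s_i · s_j):
  r[X_1,X_1] = 1 (diagonal).
  r[X_1,X_2] = 1.8 / (1.4142 · 1.8974) = 1.8 / 2.6833 = 0.6708
  r[X_2,X_2] = 1 (diagonal).

R is symmetric with unit diagonal. Assembling:

R = [[1, 0.6708],
 [0.6708, 1]]


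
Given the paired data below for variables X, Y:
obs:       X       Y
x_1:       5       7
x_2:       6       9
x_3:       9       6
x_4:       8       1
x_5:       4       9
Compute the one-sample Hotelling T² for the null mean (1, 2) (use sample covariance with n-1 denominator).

Step 1 — sample mean vector:
  mean(X) = (5 + 6 + 9 + 8 + 4) / 5 = 32/5 = 6.4
  mean(Y) = (7 + 9 + 6 + 1 + 9) / 5 = 32/5 = 6.4
  x̄ = (6.4, 6.4),  deviation x̄ - mu_0 = (6.4, 6.4) - (1, 2) = (5.4, 4.4).

Step 2 — sample covariance matrix, S[i,j] = (1/(n-1)) · Σ_k (x_{k,i} - mean_i) · (x_{k,j} - mean_j), divisor n-1 = 4:
  S[X,X] = ((-1.4)·(-1.4) + (-0.4)·(-0.4) + (2.6)·(2.6) + (1.6)·(1.6) + (-2.4)·(-2.4)) / 4 = 17.2/4 = 4.3
  S[X,Y] = ((-1.4)·(0.6) + (-0.4)·(2.6) + (2.6)·(-0.4) + (1.6)·(-5.4) + (-2.4)·(2.6)) / 4 = -17.8/4 = -4.45
  S[Y,Y] = ((0.6)·(0.6) + (2.6)·(2.6) + (-0.4)·(-0.4) + (-5.4)·(-5.4) + (2.6)·(2.6)) / 4 = 43.2/4 = 10.8
  S = [[4.3, -4.45],
 [-4.45, 10.8]].

Step 3 — invert S. det(S) = 4.3·10.8 - (-4.45)² = 26.6375.
  S^{-1} = (1/det) · [[d, -b], [-b, a]] = [[0.4054, 0.1671],
 [0.1671, 0.1614]].

Step 4 — quadratic form (x̄ - mu_0)^T · S^{-1} · (x̄ - mu_0):
  S^{-1} · (x̄ - mu_0) = (2.9244, 1.6124),
  (x̄ - mu_0)^T · [...] = (5.4)·(2.9244) + (4.4)·(1.6124) = 22.8865.

Step 5 — scale by n: T² = 5 · 22.8865 = 114.4327.

T² ≈ 114.4327


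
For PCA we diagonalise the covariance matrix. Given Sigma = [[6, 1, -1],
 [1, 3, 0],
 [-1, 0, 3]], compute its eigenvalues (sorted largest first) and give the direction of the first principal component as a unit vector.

Step 1 — characteristic polynomial p(λ) = det(λI - Sigma) = λ³ - tr·λ² + c_1·λ - det, where tr = trace, c_1 = sum of the principal 2×2 minors, det = det(Sigma):
  tr = 6 + 3 + 3 = 12,
  c_1 = (6·3 - (1)²) + (6·3 - (-1)²) + (3·3 - (0)²) = 17 + 17 + 9 = 43,
  det = 6·(3·3 - (0)²) - (1)·((1)·3 - (0)·(-1)) + (-1)·((1)·(0) - 3·(-1)) = 6·(9) - (1)·(3) + (-1)·(3) = 48.
  So p(λ) = λ³ - 12λ² + 43λ - 48.
Step 2 — look for an integer root (rational root theorem: any rational root is an integer divisor of 48). Testing λ = 3:
  p(3) = 27 - 108 + 129 - 48 = 0  ✓
  Dividing out (λ - 3): p(λ) = (λ - 3)(λ² - 9λ + 16).
Step 3 — remaining eigenvalues from the quadratic λ² - 9λ + 16 = 0:
  Δ = 9² - 4·16 = 81 - 64 = 17,  λ = (9 ± √17)/2 = (9 ± 4.1231)/2 ≈ 6.5616 or 2.4384.
  Sorted: λ_1 = 6.5616,  λ_2 = 3,  λ_3 = 2.4384  (check: sum = 12 = tr ✓).

Step 4 — unit eigenvector for λ_1 ≈ 6.5616: v spans the null space of (Sigma - λ_1 I), whose rows are
  r_1 = (-0.5616, 1, -1),  r_2 = (1, -3.5616, 0),  r_3 = (-1, 0, -3.5616).
  v is orthogonal to every row, so take v ∝ r_1 × r_2 = ((1)·(0) - (-1)·(-3.5616), (-1)·(1) - (-0.5616)·(0), (-0.5616)·(-3.5616) - (1)·(1)) ≈ (-3.5616, -1, 1).
  Rescale (multiply by -1 so the first nonzero entry is positive): u = (3.5616, 1, -1).
  ||u|| = √((3.5616)² + (1)² + (-1)²) = √(14.6847) ≈ 3.8321,  v_1 = u/||u|| ≈ (0.9294, 0.261, -0.261) (||v_1|| = 1).

λ_1 = 6.5616,  λ_2 = 3,  λ_3 = 2.4384;  v_1 ≈ (0.9294, 0.261, -0.261)
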